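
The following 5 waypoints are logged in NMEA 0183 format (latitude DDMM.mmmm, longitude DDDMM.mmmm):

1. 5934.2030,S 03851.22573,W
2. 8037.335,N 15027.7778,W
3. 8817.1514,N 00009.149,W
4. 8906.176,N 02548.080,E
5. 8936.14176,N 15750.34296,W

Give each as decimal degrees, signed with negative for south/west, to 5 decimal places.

Point 1:
  Lat: degrees = first 2 digits = 59, minutes = 34.203; 59 + 34.203/60 = 59.570050
  S ⇒ negate
  Lon: degrees = first 3 digits = 38, minutes = 51.22573; 38 + 51.22573/60 = 38.853762
  hemisphere W, so the sign is −
Point 2:
  Latitude: degrees = first 2 digits = 80, minutes = 37.335; 80 + 37.335/60 = 80.622250
  N → positive
  λ: degrees = first 3 digits = 150, minutes = 27.7778; 150 + 27.7778/60 = 150.462963
  hemisphere W, so the sign is −
Point 3:
  φ: split at 2 digits → 88° and 17.1514′; 88 + 17.1514/60 = 88.285857
  N → positive
  λ: degrees = first 3 digits = 0, minutes = 9.149; 0 + 9.149/60 = 0.152483
  W → negative
Point 4:
  φ: split at 2 digits → 89° and 6.176′; 89 + 6.176/60 = 89.102933
  N → positive
  λ: degrees = first 3 digits = 25, minutes = 48.08; 25 + 48.08/60 = 25.801333
  E → positive
Point 5:
  φ: degrees = first 2 digits = 89, minutes = 36.14176; 89 + 36.14176/60 = 89.602363
  N → positive
  Lon: split at 3 digits → 157° and 50.34296′; 157 + 50.34296/60 = 157.839049
  hemisphere W, so the sign is −

1. -59.57005, -38.85376
2. 80.62225, -150.46296
3. 88.28586, -0.15248
4. 89.10293, 25.80133
5. 89.60236, -157.83905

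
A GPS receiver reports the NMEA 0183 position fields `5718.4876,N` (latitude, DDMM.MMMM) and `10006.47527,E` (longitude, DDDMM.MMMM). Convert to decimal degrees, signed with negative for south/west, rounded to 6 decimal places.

Lat: degrees = first 2 digits = 57, minutes = 18.4876; 57 + 18.4876/60 = 57.3081267
N → positive
λ: split at 3 digits → 100° and 6.47527′; 100 + 6.47527/60 = 100.1079212
E → positive

57.308127, 100.107921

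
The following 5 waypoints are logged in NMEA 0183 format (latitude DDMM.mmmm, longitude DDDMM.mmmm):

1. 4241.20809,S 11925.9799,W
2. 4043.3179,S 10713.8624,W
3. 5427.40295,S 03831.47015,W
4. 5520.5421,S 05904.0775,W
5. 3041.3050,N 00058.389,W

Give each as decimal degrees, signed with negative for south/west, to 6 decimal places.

Point 1:
  Lat: degrees = first 2 digits = 42, minutes = 41.20809; 42 + 41.20809/60 = 42.6868015
  S → negative
  Longitude: degrees = first 3 digits = 119, minutes = 25.9799; 119 + 25.9799/60 = 119.4329983
  W ⇒ negate
Point 2:
  φ: split at 2 digits → 40° and 43.3179′; 40 + 43.3179/60 = 40.7219650
  S → negative
  λ: degrees = first 3 digits = 107, minutes = 13.8624; 107 + 13.8624/60 = 107.2310400
  hemisphere W, so the sign is −
Point 3:
  φ: degrees = first 2 digits = 54, minutes = 27.40295; 54 + 27.40295/60 = 54.4567158
  S ⇒ negate
  Lon: split at 3 digits → 038° and 31.47015′; 38 + 31.47015/60 = 38.5245025
  W ⇒ negate
Point 4:
  φ: degrees = first 2 digits = 55, minutes = 20.5421; 55 + 20.5421/60 = 55.3423683
  S ⇒ negate
  Lon: split at 3 digits → 059° and 4.0775′; 59 + 4.0775/60 = 59.0679583
  W → negative
Point 5:
  Lat: split at 2 digits → 30° and 41.305′; 30 + 41.305/60 = 30.6884167
  N → positive
  Longitude: split at 3 digits → 000° and 58.389′; 0 + 58.389/60 = 0.9731500
  W → negative

1. -42.686802, -119.432998
2. -40.721965, -107.231040
3. -54.456716, -38.524503
4. -55.342368, -59.067958
5. 30.688417, -0.973150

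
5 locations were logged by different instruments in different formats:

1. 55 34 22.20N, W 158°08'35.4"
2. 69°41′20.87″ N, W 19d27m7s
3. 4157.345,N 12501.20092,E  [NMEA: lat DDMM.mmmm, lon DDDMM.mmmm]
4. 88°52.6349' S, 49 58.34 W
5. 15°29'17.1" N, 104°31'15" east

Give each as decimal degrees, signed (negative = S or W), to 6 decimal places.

1. 55.572833, -158.143167
2. 69.689131, -19.451944
3. 41.955750, 125.020015
4. -88.877248, -49.972333
5. 15.488083, 104.520833

Point 1:
  Latitude: 55 + 34/60 + 22.2/3600 = 55.5728333
  N → positive
  Longitude: 158° + 8/60 + 35.4/3600 = 158 + 0.133333 + 0.009833 = 158.1431667
  W → negative
Point 2:
  Lat: 41′ + 20.87″ = 41.34783′; 69 + 41.34783/60 = 69.6891306
  N → positive
  Lon: 27′ + 7″ = 27.11667′; 19 + 27.11667/60 = 19.4519444
  hemisphere W, so the sign is −
Point 3:
  φ: degrees = first 2 digits = 41, minutes = 57.345; 41 + 57.345/60 = 41.9557500
  N ⇒ keep positive
  Longitude: split at 3 digits → 125° and 1.20092′; 125 + 1.20092/60 = 125.0200153
  E ⇒ keep positive
Point 4:
  Lat: 52.6349′ = 0.877248°; total 88.8772483
  S ⇒ negate
  Longitude: 58.34′ = 0.972333°; total 49.9723333
  W → negative
Point 5:
  Latitude: 29′ + 17.1″ = 29.28500′; 15 + 29.28500/60 = 15.4880833
  N → positive
  Longitude: 104° + 31/60 + 15/3600 = 104 + 0.516667 + 0.004167 = 104.5208333
  E ⇒ keep positive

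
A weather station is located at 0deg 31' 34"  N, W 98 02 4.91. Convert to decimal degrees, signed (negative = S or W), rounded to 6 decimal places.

φ: 31′ + 34″ = 31.56667′; 0 + 31.56667/60 = 0.5261111
N ⇒ keep positive
Longitude: 98 + 2/60 + 4.91/3600 = 98.0346972
W ⇒ negate

0.526111, -98.034697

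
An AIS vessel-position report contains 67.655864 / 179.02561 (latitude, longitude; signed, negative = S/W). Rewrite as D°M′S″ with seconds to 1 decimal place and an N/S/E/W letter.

67°39′21.1″ N, 179°01′32.2″ E

φ: whole degrees 67; 39.35184′ → 39′ and 21.110″
Lon: 0.025610° → 1.53660′; 0.53660 × 60 = 32.196″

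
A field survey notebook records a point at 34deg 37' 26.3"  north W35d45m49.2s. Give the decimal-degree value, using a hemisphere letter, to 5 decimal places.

φ: 37′ + 26.3″ = 37.43833′; 34 + 37.43833/60 = 34.623972
Longitude: 35° + 45/60 + 49.2/3600 = 35 + 0.750000 + 0.013667 = 35.763667

34.62397° N, 35.76367° W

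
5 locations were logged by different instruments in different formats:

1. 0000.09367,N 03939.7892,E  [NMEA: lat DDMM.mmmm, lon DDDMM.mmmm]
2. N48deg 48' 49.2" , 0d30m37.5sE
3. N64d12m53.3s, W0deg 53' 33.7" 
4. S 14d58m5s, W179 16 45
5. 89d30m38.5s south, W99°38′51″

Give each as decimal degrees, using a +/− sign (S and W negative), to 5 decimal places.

Point 1:
  Lat: split at 2 digits → 00° and 0.09367′; 0 + 0.09367/60 = 0.001561
  N ⇒ keep positive
  Longitude: degrees = first 3 digits = 39, minutes = 39.7892; 39 + 39.7892/60 = 39.663153
  E ⇒ keep positive
Point 2:
  Latitude: 48′ + 49.2″ = 48.82000′; 48 + 48.82000/60 = 48.813667
  N ⇒ keep positive
  Lon: 0° + 30/60 + 37.5/3600 = 0 + 0.500000 + 0.010417 = 0.510417
  E → positive
Point 3:
  φ: 64° + 12/60 + 53.3/3600 = 64 + 0.200000 + 0.014806 = 64.214806
  N → positive
  λ: 53′ + 33.7″ = 53.56167′; 0 + 53.56167/60 = 0.892694
  hemisphere W, so the sign is −
Point 4:
  Lat: 14 + 58/60 + 5/3600 = 14.968056
  S → negative
  λ: 179° + 16/60 + 45/3600 = 179 + 0.266667 + 0.012500 = 179.279167
  W ⇒ negate
Point 5:
  Lat: 89 + 30/60 + 38.5/3600 = 89.510694
  S ⇒ negate
  Longitude: 99° + 38/60 + 51/3600 = 99 + 0.633333 + 0.014167 = 99.647500
  W → negative

1. 0.00156, 39.66315
2. 48.81367, 0.51042
3. 64.21481, -0.89269
4. -14.96806, -179.27917
5. -89.51069, -99.64750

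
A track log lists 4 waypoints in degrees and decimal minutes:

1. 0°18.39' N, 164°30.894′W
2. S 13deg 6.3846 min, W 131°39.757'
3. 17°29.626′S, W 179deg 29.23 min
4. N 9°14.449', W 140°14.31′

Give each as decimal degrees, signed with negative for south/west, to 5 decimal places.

Point 1:
  Lat: 0 + 18.39/60 = 0.306500
  N → positive
  Longitude: 164 + 30.894/60 = 164.514900
  W → negative
Point 2:
  Latitude: 13 + 6.3846/60 = 13.106410
  S ⇒ negate
  Lon: 131 + 39.757/60 = 131.662617
  hemisphere W, so the sign is −
Point 3:
  Lat: 17 + 29.626/60 = 17.493767
  S ⇒ negate
  Lon: 179 + 29.23/60 = 179.487167
  W → negative
Point 4:
  Lat: 14.449′ = 0.240817°; total 9.240817
  N → positive
  Longitude: 14.31′ = 0.238500°; total 140.238500
  hemisphere W, so the sign is −

1. 0.30650, -164.51490
2. -13.10641, -131.66262
3. -17.49377, -179.48717
4. 9.24082, -140.23850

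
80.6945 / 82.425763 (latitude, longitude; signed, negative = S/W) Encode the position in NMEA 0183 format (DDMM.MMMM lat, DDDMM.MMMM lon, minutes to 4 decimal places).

8041.6700,N / 08225.5458,E

φ: minutes = (80.694500 − 80) × 60 = 41.670000
λ: fractional part 0.425763 → 25.545780 minutes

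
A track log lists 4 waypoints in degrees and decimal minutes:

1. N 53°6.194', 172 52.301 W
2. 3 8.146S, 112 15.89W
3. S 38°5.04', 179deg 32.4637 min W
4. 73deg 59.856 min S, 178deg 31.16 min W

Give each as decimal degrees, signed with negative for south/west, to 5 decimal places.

1. 53.10323, -172.87168
2. -3.13577, -112.26483
3. -38.08400, -179.54106
4. -73.99760, -178.51933

Point 1:
  Lat: 53 + 6.194/60 = 53.103233
  N → positive
  Longitude: 172 + 52.301/60 = 172.871683
  W → negative
Point 2:
  φ: 3 + 8.146/60 = 3.135767
  S → negative
  λ: 15.89′ = 0.264833°; total 112.264833
  hemisphere W, so the sign is −
Point 3:
  φ: 38 + 5.04/60 = 38.084000
  hemisphere S, so the sign is −
  Lon: 179 + 32.4637/60 = 179.541062
  W ⇒ negate
Point 4:
  Latitude: 59.856′ = 0.997600°; total 73.997600
  S → negative
  Lon: 178 + 31.16/60 = 178.519333
  hemisphere W, so the sign is −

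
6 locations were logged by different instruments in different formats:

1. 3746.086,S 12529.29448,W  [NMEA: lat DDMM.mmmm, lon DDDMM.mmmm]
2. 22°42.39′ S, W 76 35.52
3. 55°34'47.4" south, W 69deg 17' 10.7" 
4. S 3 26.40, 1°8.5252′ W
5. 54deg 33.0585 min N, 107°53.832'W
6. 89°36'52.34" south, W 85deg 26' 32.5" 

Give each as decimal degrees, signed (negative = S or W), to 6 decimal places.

1. -37.768100, -125.488241
2. -22.706500, -76.592000
3. -55.579833, -69.286306
4. -3.440000, -1.142087
5. 54.550975, -107.897200
6. -89.614539, -85.442361

Point 1:
  φ: split at 2 digits → 37° and 46.086′; 37 + 46.086/60 = 37.7681000
  S → negative
  Lon: degrees = first 3 digits = 125, minutes = 29.29448; 125 + 29.29448/60 = 125.4882413
  hemisphere W, so the sign is −
Point 2:
  Lat: 42.39′ = 0.706500°; total 22.7065000
  hemisphere S, so the sign is −
  Longitude: 35.52′ = 0.592000°; total 76.5920000
  W → negative
Point 3:
  φ: 55° + 34/60 + 47.4/3600 = 55 + 0.566667 + 0.013167 = 55.5798333
  S → negative
  λ: 69° + 17/60 + 10.7/3600 = 69 + 0.283333 + 0.002972 = 69.2863056
  W ⇒ negate
Point 4:
  φ: 26.4′ = 0.440000°; total 3.4400000
  S ⇒ negate
  Longitude: 8.5252′ = 0.142087°; total 1.1420867
  W ⇒ negate
Point 5:
  Latitude: 33.0585′ = 0.550975°; total 54.5509750
  N → positive
  Longitude: 53.832′ = 0.897200°; total 107.8972000
  hemisphere W, so the sign is −
Point 6:
  φ: 89 + 36/60 + 52.34/3600 = 89.6145389
  S → negative
  Longitude: 85° + 26/60 + 32.5/3600 = 85 + 0.433333 + 0.009028 = 85.4423611
  W ⇒ negate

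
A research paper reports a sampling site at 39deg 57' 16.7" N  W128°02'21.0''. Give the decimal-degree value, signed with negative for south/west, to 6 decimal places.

Latitude: 57′ + 16.7″ = 57.27833′; 39 + 57.27833/60 = 39.9546389
N → positive
Lon: 2′ + 21″ = 2.35000′; 128 + 2.35000/60 = 128.0391667
W ⇒ negate

39.954639, -128.039167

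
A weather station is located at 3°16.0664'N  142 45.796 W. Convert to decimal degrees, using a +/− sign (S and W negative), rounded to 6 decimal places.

3.267773, -142.763267

Latitude: 3 + 16.0664/60 = 3.2677733
N → positive
Lon: 45.796′ = 0.763267°; total 142.7632667
W → negative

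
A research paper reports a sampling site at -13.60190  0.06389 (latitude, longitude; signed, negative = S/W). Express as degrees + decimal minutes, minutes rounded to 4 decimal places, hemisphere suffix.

Latitude is negative → S; |value| = 13.601900
φ: 13° + 0.601900 × 60 = 13° 36.114000′
Longitude: fractional part 0.063890 → 3.833400 minutes

13° 36.1140′ S, 0° 3.8334′ E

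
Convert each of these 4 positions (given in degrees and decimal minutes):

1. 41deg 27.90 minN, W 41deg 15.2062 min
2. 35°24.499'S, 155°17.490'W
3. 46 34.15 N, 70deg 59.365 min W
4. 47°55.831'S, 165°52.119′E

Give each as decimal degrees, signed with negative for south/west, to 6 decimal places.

Point 1:
  φ: 41 + 27.9/60 = 41.4650000
  N ⇒ keep positive
  Lon: 15.2062′ = 0.253437°; total 41.2534367
  W → negative
Point 2:
  φ: 35 + 24.499/60 = 35.4083167
  S → negative
  λ: 17.49′ = 0.291500°; total 155.2915000
  hemisphere W, so the sign is −
Point 3:
  Latitude: 34.15′ = 0.569167°; total 46.5691667
  N ⇒ keep positive
  λ: 70 + 59.365/60 = 70.9894167
  W → negative
Point 4:
  Latitude: 47 + 55.831/60 = 47.9305167
  S → negative
  Longitude: 165 + 52.119/60 = 165.8686500
  E → positive

1. 41.465000, -41.253437
2. -35.408317, -155.291500
3. 46.569167, -70.989417
4. -47.930517, 165.868650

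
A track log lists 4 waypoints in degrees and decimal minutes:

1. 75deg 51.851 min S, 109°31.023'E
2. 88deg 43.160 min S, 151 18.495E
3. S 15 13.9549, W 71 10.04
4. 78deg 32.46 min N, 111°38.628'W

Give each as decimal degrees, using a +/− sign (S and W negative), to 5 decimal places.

Point 1:
  Latitude: 51.851′ = 0.864183°; total 75.864183
  hemisphere S, so the sign is −
  λ: 31.023′ = 0.517050°; total 109.517050
  E → positive
Point 2:
  Latitude: 88 + 43.16/60 = 88.719333
  S ⇒ negate
  Longitude: 151 + 18.495/60 = 151.308250
  E → positive
Point 3:
  Lat: 13.9549′ = 0.232582°; total 15.232582
  S ⇒ negate
  λ: 71 + 10.04/60 = 71.167333
  W ⇒ negate
Point 4:
  Latitude: 32.46′ = 0.541000°; total 78.541000
  N → positive
  λ: 111 + 38.628/60 = 111.643800
  hemisphere W, so the sign is −

1. -75.86418, 109.51705
2. -88.71933, 151.30825
3. -15.23258, -71.16733
4. 78.54100, -111.64380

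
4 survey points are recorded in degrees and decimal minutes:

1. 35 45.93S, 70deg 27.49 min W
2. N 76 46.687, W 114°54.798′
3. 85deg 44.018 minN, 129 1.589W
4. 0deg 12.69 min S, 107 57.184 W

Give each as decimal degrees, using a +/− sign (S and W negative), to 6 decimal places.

1. -35.765500, -70.458167
2. 76.778117, -114.913300
3. 85.733633, -129.026483
4. -0.211500, -107.953067

Point 1:
  φ: 35 + 45.93/60 = 35.7655000
  S ⇒ negate
  Lon: 27.49′ = 0.458167°; total 70.4581667
  hemisphere W, so the sign is −
Point 2:
  φ: 46.687′ = 0.778117°; total 76.7781167
  N → positive
  Lon: 54.798′ = 0.913300°; total 114.9133000
  W ⇒ negate
Point 3:
  φ: 44.018′ = 0.733633°; total 85.7336333
  N → positive
  Longitude: 129 + 1.589/60 = 129.0264833
  W → negative
Point 4:
  Latitude: 0 + 12.69/60 = 0.2115000
  S ⇒ negate
  λ: 57.184′ = 0.953067°; total 107.9530667
  W ⇒ negate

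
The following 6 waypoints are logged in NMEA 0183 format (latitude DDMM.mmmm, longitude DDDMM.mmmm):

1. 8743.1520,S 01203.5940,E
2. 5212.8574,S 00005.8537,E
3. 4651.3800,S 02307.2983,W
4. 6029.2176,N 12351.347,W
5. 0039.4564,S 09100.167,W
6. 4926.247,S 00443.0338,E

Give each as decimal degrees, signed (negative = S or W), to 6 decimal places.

1. -87.719200, 12.059900
2. -52.214290, 0.097562
3. -46.856333, -23.121638
4. 60.486960, -123.855783
5. -0.657607, -91.002783
6. -49.437450, 4.717230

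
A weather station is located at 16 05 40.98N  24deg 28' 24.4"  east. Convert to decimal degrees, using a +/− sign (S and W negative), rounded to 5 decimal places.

16.09472, 24.47344

Lat: 16 + 5/60 + 40.98/3600 = 16.094717
N ⇒ keep positive
λ: 24° + 28/60 + 24.4/3600 = 24 + 0.466667 + 0.006778 = 24.473444
E → positive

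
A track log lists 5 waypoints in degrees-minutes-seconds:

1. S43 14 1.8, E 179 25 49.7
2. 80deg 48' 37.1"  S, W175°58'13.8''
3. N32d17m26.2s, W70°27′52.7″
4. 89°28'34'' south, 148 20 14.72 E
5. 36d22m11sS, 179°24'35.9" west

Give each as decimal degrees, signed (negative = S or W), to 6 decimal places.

Point 1:
  φ: 43° + 14/60 + 1.8/3600 = 43 + 0.233333 + 0.000500 = 43.2338333
  S → negative
  Longitude: 179° + 25/60 + 49.7/3600 = 179 + 0.416667 + 0.013806 = 179.4304722
  E → positive
Point 2:
  Lat: 80 + 48/60 + 37.1/3600 = 80.8103056
  hemisphere S, so the sign is −
  Longitude: 175 + 58/60 + 13.8/3600 = 175.9705000
  W ⇒ negate
Point 3:
  φ: 32° + 17/60 + 26.2/3600 = 32 + 0.283333 + 0.007278 = 32.2906111
  N ⇒ keep positive
  λ: 27′ + 52.7″ = 27.87833′; 70 + 27.87833/60 = 70.4646389
  W ⇒ negate
Point 4:
  Lat: 89 + 28/60 + 34/3600 = 89.4761111
  hemisphere S, so the sign is −
  Lon: 20′ + 14.72″ = 20.24533′; 148 + 20.24533/60 = 148.3374222
  E ⇒ keep positive
Point 5:
  φ: 22′ + 11″ = 22.18333′; 36 + 22.18333/60 = 36.3697222
  S ⇒ negate
  λ: 179° + 24/60 + 35.9/3600 = 179 + 0.400000 + 0.009972 = 179.4099722
  hemisphere W, so the sign is −

1. -43.233833, 179.430472
2. -80.810306, -175.970500
3. 32.290611, -70.464639
4. -89.476111, 148.337422
5. -36.369722, -179.409972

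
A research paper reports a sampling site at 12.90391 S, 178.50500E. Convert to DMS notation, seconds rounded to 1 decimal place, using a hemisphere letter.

12°54′14.1″ S, 178°30′18.0″ E

Lat: 0.903910 × 60 = 54.23460′ → 54′, remainder × 60 = 14.076″
λ: 0.505000 × 60 = 30.30000′ → 30′, remainder × 60 = 18.000″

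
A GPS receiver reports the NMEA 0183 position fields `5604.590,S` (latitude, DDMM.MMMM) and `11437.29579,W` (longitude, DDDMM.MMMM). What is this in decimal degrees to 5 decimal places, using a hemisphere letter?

Latitude: degrees = first 2 digits = 56, minutes = 4.59; 56 + 4.59/60 = 56.076500
λ: degrees = first 3 digits = 114, minutes = 37.29579; 114 + 37.29579/60 = 114.621597

56.07650° S, 114.62160° W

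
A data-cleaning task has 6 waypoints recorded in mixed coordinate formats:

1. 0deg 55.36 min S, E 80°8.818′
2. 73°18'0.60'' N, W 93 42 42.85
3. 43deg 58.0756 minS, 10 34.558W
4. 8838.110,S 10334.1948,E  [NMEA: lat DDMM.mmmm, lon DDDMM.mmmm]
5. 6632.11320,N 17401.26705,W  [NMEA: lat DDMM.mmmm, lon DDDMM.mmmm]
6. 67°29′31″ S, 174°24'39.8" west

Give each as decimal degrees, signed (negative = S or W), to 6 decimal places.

1. -0.922667, 80.146967
2. 73.300167, -93.711903
3. -43.967927, -10.575967
4. -88.635167, 103.569913
5. 66.535220, -174.021118
6. -67.491944, -174.411056

Point 1:
  Latitude: 55.36′ = 0.922667°; total 0.9226667
  S ⇒ negate
  Longitude: 80 + 8.818/60 = 80.1469667
  E → positive
Point 2:
  Latitude: 73 + 18/60 + 0.6/3600 = 73.3001667
  N → positive
  Longitude: 93° + 42/60 + 42.85/3600 = 93 + 0.700000 + 0.011903 = 93.7119028
  W → negative
Point 3:
  φ: 58.0756′ = 0.967927°; total 43.9679267
  hemisphere S, so the sign is −
  Lon: 10 + 34.558/60 = 10.5759667
  W → negative
Point 4:
  Latitude: degrees = first 2 digits = 88, minutes = 38.11; 88 + 38.11/60 = 88.6351667
  S ⇒ negate
  Longitude: degrees = first 3 digits = 103, minutes = 34.1948; 103 + 34.1948/60 = 103.5699133
  E → positive
Point 5:
  Lat: split at 2 digits → 66° and 32.1132′; 66 + 32.1132/60 = 66.5352200
  N ⇒ keep positive
  Lon: degrees = first 3 digits = 174, minutes = 1.26705; 174 + 1.26705/60 = 174.0211175
  hemisphere W, so the sign is −
Point 6:
  φ: 67° + 29/60 + 31/3600 = 67 + 0.483333 + 0.008611 = 67.4919444
  S ⇒ negate
  Lon: 174 + 24/60 + 39.8/3600 = 174.4110556
  W → negative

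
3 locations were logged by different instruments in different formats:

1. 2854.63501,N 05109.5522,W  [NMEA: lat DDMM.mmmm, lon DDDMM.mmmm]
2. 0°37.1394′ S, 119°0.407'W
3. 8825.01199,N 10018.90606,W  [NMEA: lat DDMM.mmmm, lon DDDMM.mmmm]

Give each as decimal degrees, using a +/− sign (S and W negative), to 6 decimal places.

Point 1:
  φ: split at 2 digits → 28° and 54.63501′; 28 + 54.63501/60 = 28.9105835
  N → positive
  Lon: split at 3 digits → 051° and 9.5522′; 51 + 9.5522/60 = 51.1592033
  W → negative
Point 2:
  φ: 0 + 37.1394/60 = 0.6189900
  S → negative
  λ: 119 + 0.407/60 = 119.0067833
  W ⇒ negate
Point 3:
  Latitude: degrees = first 2 digits = 88, minutes = 25.01199; 88 + 25.01199/60 = 88.4168665
  N → positive
  λ: degrees = first 3 digits = 100, minutes = 18.90606; 100 + 18.90606/60 = 100.3151010
  W ⇒ negate

1. 28.910584, -51.159203
2. -0.618990, -119.006783
3. 88.416867, -100.315101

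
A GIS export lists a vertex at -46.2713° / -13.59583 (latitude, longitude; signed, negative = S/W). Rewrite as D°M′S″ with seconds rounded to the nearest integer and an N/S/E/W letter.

46°16′17″ S, 13°35′45″ W

Latitude is negative → S; |value| = 46.271300
Lat: 0.271300 × 60 = 16.27800′ → 16′, remainder × 60 = 16.68″
Longitude is negative → W; |value| = 13.595830
Lon: whole degrees 13; 35.74980′ → 35′ and 44.99″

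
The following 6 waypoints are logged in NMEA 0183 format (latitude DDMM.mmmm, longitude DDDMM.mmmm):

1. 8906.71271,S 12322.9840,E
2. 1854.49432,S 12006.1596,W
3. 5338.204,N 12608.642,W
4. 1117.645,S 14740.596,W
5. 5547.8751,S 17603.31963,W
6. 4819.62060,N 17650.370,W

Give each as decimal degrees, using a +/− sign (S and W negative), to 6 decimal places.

Point 1:
  Lat: degrees = first 2 digits = 89, minutes = 6.71271; 89 + 6.71271/60 = 89.1118785
  S → negative
  Longitude: degrees = first 3 digits = 123, minutes = 22.984; 123 + 22.984/60 = 123.3830667
  E ⇒ keep positive
Point 2:
  Latitude: degrees = first 2 digits = 18, minutes = 54.49432; 18 + 54.49432/60 = 18.9082387
  S → negative
  Longitude: split at 3 digits → 120° and 6.1596′; 120 + 6.1596/60 = 120.1026600
  hemisphere W, so the sign is −
Point 3:
  φ: degrees = first 2 digits = 53, minutes = 38.204; 53 + 38.204/60 = 53.6367333
  N ⇒ keep positive
  Longitude: split at 3 digits → 126° and 8.642′; 126 + 8.642/60 = 126.1440333
  W ⇒ negate
Point 4:
  Lat: degrees = first 2 digits = 11, minutes = 17.645; 11 + 17.645/60 = 11.2940833
  hemisphere S, so the sign is −
  Lon: degrees = first 3 digits = 147, minutes = 40.596; 147 + 40.596/60 = 147.6766000
  hemisphere W, so the sign is −
Point 5:
  φ: degrees = first 2 digits = 55, minutes = 47.8751; 55 + 47.8751/60 = 55.7979183
  S ⇒ negate
  Longitude: degrees = first 3 digits = 176, minutes = 3.31963; 176 + 3.31963/60 = 176.0553272
  hemisphere W, so the sign is −
Point 6:
  Latitude: split at 2 digits → 48° and 19.6206′; 48 + 19.6206/60 = 48.3270100
  N → positive
  Longitude: degrees = first 3 digits = 176, minutes = 50.37; 176 + 50.37/60 = 176.8395000
  W → negative

1. -89.111879, 123.383067
2. -18.908239, -120.102660
3. 53.636733, -126.144033
4. -11.294083, -147.676600
5. -55.797918, -176.055327
6. 48.327010, -176.839500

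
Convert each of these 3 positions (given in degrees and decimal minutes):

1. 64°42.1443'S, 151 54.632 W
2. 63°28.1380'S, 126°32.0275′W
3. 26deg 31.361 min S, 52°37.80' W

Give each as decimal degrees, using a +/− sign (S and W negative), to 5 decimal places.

Point 1:
  φ: 64 + 42.1443/60 = 64.702405
  hemisphere S, so the sign is −
  Longitude: 54.632′ = 0.910533°; total 151.910533
  W → negative
Point 2:
  Latitude: 28.138′ = 0.468967°; total 63.468967
  S ⇒ negate
  Longitude: 126 + 32.0275/60 = 126.533792
  W → negative
Point 3:
  Latitude: 31.361′ = 0.522683°; total 26.522683
  S → negative
  Longitude: 52 + 37.8/60 = 52.630000
  W → negative

1. -64.70241, -151.91053
2. -63.46897, -126.53379
3. -26.52268, -52.63000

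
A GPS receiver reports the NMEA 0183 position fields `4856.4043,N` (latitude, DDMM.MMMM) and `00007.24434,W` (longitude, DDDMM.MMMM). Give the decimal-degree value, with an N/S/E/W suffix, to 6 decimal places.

Latitude: degrees = first 2 digits = 48, minutes = 56.4043; 48 + 56.4043/60 = 48.9400717
Lon: degrees = first 3 digits = 0, minutes = 7.24434; 0 + 7.24434/60 = 0.1207390

48.940072° N, 0.120739° W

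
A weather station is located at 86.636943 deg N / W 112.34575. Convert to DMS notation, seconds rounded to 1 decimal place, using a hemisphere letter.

φ: 0.636943 × 60 = 38.21658′ → 38′, remainder × 60 = 12.995″
Lon: 0.345750° → 20.74500′; 0.74500 × 60 = 44.700″

86°38′13.0″ N, 112°20′44.7″ W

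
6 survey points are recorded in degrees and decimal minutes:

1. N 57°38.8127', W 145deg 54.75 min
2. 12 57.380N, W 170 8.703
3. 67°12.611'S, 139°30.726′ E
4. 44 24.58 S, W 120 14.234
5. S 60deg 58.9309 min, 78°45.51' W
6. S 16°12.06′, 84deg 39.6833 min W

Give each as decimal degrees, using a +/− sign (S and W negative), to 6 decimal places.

Point 1:
  Latitude: 57 + 38.8127/60 = 57.6468783
  N → positive
  Lon: 145 + 54.75/60 = 145.9125000
  W ⇒ negate
Point 2:
  φ: 57.38′ = 0.956333°; total 12.9563333
  N → positive
  Lon: 170 + 8.703/60 = 170.1450500
  W → negative
Point 3:
  Latitude: 12.611′ = 0.210183°; total 67.2101833
  S → negative
  Longitude: 30.726′ = 0.512100°; total 139.5121000
  E ⇒ keep positive
Point 4:
  φ: 44 + 24.58/60 = 44.4096667
  hemisphere S, so the sign is −
  Longitude: 120 + 14.234/60 = 120.2372333
  W ⇒ negate
Point 5:
  Lat: 58.9309′ = 0.982182°; total 60.9821817
  hemisphere S, so the sign is −
  Lon: 78 + 45.51/60 = 78.7585000
  hemisphere W, so the sign is −
Point 6:
  φ: 12.06′ = 0.201000°; total 16.2010000
  S ⇒ negate
  Lon: 39.6833′ = 0.661388°; total 84.6613883
  W ⇒ negate

1. 57.646878, -145.912500
2. 12.956333, -170.145050
3. -67.210183, 139.512100
4. -44.409667, -120.237233
5. -60.982182, -78.758500
6. -16.201000, -84.661388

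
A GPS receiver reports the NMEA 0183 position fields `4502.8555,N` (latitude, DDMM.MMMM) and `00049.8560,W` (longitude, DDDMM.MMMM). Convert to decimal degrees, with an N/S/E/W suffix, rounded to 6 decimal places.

45.047592° N, 0.830933° W

φ: split at 2 digits → 45° and 2.8555′; 45 + 2.8555/60 = 45.0475917
λ: split at 3 digits → 000° and 49.856′; 0 + 49.856/60 = 0.8309333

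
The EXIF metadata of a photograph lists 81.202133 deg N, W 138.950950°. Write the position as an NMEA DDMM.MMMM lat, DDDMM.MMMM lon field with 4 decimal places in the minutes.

8112.1280,N / 13857.0570,W

Latitude: fractional part 0.202133 → 12.127980 minutes
Lon: 138° + 0.950950 × 60 = 138° 57.057000′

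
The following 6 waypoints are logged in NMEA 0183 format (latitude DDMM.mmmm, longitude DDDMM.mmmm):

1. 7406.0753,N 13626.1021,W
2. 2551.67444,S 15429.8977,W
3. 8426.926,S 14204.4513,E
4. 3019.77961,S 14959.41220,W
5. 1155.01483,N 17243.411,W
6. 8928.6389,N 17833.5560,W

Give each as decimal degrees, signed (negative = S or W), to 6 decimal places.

1. 74.101255, -136.435035
2. -25.861241, -154.498295
3. -84.448767, 142.074188
4. -30.329660, -149.990203
5. 11.916914, -172.723517
6. 89.477315, -178.559267

Point 1:
  φ: split at 2 digits → 74° and 6.0753′; 74 + 6.0753/60 = 74.1012550
  N → positive
  λ: split at 3 digits → 136° and 26.1021′; 136 + 26.1021/60 = 136.4350350
  W ⇒ negate
Point 2:
  φ: split at 2 digits → 25° and 51.67444′; 25 + 51.67444/60 = 25.8612407
  hemisphere S, so the sign is −
  Lon: split at 3 digits → 154° and 29.8977′; 154 + 29.8977/60 = 154.4982950
  W → negative
Point 3:
  φ: split at 2 digits → 84° and 26.926′; 84 + 26.926/60 = 84.4487667
  S → negative
  Longitude: split at 3 digits → 142° and 4.4513′; 142 + 4.4513/60 = 142.0741883
  E → positive
Point 4:
  φ: degrees = first 2 digits = 30, minutes = 19.77961; 30 + 19.77961/60 = 30.3296602
  hemisphere S, so the sign is −
  λ: degrees = first 3 digits = 149, minutes = 59.4122; 149 + 59.4122/60 = 149.9902033
  W → negative
Point 5:
  Latitude: split at 2 digits → 11° and 55.01483′; 11 + 55.01483/60 = 11.9169138
  N → positive
  λ: degrees = first 3 digits = 172, minutes = 43.411; 172 + 43.411/60 = 172.7235167
  hemisphere W, so the sign is −
Point 6:
  φ: split at 2 digits → 89° and 28.6389′; 89 + 28.6389/60 = 89.4773150
  N → positive
  Lon: degrees = first 3 digits = 178, minutes = 33.556; 178 + 33.556/60 = 178.5592667
  hemisphere W, so the sign is −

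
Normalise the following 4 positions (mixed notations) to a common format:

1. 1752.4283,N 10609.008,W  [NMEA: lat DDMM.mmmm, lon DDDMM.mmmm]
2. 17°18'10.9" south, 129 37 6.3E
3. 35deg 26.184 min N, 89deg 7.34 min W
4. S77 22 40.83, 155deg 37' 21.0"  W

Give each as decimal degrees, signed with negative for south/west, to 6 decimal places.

Point 1:
  Latitude: split at 2 digits → 17° and 52.4283′; 17 + 52.4283/60 = 17.8738050
  N → positive
  λ: split at 3 digits → 106° and 9.008′; 106 + 9.008/60 = 106.1501333
  W ⇒ negate
Point 2:
  φ: 17 + 18/60 + 10.9/3600 = 17.3030278
  hemisphere S, so the sign is −
  λ: 129 + 37/60 + 6.3/3600 = 129.6184167
  E ⇒ keep positive
Point 3:
  Latitude: 35 + 26.184/60 = 35.4364000
  N ⇒ keep positive
  Longitude: 7.34′ = 0.122333°; total 89.1223333
  W ⇒ negate
Point 4:
  Lat: 22′ + 40.83″ = 22.68050′; 77 + 22.68050/60 = 77.3780083
  S → negative
  Longitude: 155 + 37/60 + 21/3600 = 155.6225000
  hemisphere W, so the sign is −

1. 17.873805, -106.150133
2. -17.303028, 129.618417
3. 35.436400, -89.122333
4. -77.378008, -155.622500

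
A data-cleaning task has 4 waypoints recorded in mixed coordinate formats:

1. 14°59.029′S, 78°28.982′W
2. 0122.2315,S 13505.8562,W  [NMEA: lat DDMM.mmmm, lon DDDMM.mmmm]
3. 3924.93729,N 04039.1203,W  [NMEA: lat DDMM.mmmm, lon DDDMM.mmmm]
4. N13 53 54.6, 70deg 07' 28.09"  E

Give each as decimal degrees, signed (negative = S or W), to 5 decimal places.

1. -14.98382, -78.48303
2. -1.37053, -135.09760
3. 39.41562, -40.65201
4. 13.89850, 70.12447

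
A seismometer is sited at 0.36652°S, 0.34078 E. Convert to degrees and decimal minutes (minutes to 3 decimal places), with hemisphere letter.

Latitude: 0° + 0.366520 × 60 = 0° 21.99120′
Lon: fractional part 0.340780 → 20.44680 minutes

0° 21.991′ S, 0° 20.447′ E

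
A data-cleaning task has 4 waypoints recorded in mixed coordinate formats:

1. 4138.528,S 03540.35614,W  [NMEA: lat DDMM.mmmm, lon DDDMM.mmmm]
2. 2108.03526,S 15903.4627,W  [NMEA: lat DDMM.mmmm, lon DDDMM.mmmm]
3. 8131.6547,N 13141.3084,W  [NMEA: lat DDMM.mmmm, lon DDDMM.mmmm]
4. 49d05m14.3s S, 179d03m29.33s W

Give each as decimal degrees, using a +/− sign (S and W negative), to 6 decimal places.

Point 1:
  Lat: split at 2 digits → 41° and 38.528′; 41 + 38.528/60 = 41.6421333
  S ⇒ negate
  Lon: degrees = first 3 digits = 35, minutes = 40.35614; 35 + 40.35614/60 = 35.6726023
  W → negative
Point 2:
  Lat: split at 2 digits → 21° and 8.03526′; 21 + 8.03526/60 = 21.1339210
  S → negative
  Lon: split at 3 digits → 159° and 3.4627′; 159 + 3.4627/60 = 159.0577117
  W ⇒ negate
Point 3:
  φ: degrees = first 2 digits = 81, minutes = 31.6547; 81 + 31.6547/60 = 81.5275783
  N → positive
  Longitude: split at 3 digits → 131° and 41.3084′; 131 + 41.3084/60 = 131.6884733
  W ⇒ negate
Point 4:
  Latitude: 49 + 5/60 + 14.3/3600 = 49.0873056
  S → negative
  Longitude: 3′ + 29.33″ = 3.48883′; 179 + 3.48883/60 = 179.0581472
  W → negative

1. -41.642133, -35.672602
2. -21.133921, -159.057712
3. 81.527578, -131.688473
4. -49.087306, -179.058147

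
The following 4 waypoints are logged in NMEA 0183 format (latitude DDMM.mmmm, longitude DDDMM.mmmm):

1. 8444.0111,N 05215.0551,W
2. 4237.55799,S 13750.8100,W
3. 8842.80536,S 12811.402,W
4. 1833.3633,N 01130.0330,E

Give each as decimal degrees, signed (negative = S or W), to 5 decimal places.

1. 84.73352, -52.25092
2. -42.62597, -137.84683
3. -88.71342, -128.19003
4. 18.55606, 11.50055

Point 1:
  Latitude: degrees = first 2 digits = 84, minutes = 44.0111; 84 + 44.0111/60 = 84.733518
  N → positive
  λ: degrees = first 3 digits = 52, minutes = 15.0551; 52 + 15.0551/60 = 52.250918
  W ⇒ negate
Point 2:
  φ: split at 2 digits → 42° and 37.55799′; 42 + 37.55799/60 = 42.625967
  S → negative
  Lon: degrees = first 3 digits = 137, minutes = 50.81; 137 + 50.81/60 = 137.846833
  W → negative
Point 3:
  φ: split at 2 digits → 88° and 42.80536′; 88 + 42.80536/60 = 88.713423
  S ⇒ negate
  Longitude: degrees = first 3 digits = 128, minutes = 11.402; 128 + 11.402/60 = 128.190033
  W → negative
Point 4:
  φ: degrees = first 2 digits = 18, minutes = 33.3633; 18 + 33.3633/60 = 18.556055
  N ⇒ keep positive
  Lon: split at 3 digits → 011° and 30.033′; 11 + 30.033/60 = 11.500550
  E → positive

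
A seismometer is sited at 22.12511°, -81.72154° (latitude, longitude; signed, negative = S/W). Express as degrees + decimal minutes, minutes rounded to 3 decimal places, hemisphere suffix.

Latitude: 22° + 0.125110 × 60 = 22° 7.50660′
Longitude is negative → W; |value| = 81.721540
Longitude: minutes = (81.721540 − 81) × 60 = 43.29240

22° 7.507′ N, 81° 43.292′ W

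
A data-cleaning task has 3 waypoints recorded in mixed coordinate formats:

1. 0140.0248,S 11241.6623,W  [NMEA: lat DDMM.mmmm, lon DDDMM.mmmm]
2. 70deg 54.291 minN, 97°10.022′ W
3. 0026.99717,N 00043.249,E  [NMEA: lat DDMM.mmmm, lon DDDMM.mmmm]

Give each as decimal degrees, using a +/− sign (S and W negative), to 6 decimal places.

Point 1:
  Lat: degrees = first 2 digits = 1, minutes = 40.0248; 1 + 40.0248/60 = 1.6670800
  S ⇒ negate
  Longitude: split at 3 digits → 112° and 41.6623′; 112 + 41.6623/60 = 112.6943717
  W ⇒ negate
Point 2:
  φ: 54.291′ = 0.904850°; total 70.9048500
  N ⇒ keep positive
  λ: 97 + 10.022/60 = 97.1670333
  W → negative
Point 3:
  φ: degrees = first 2 digits = 0, minutes = 26.99717; 0 + 26.99717/60 = 0.4499528
  N ⇒ keep positive
  Longitude: degrees = first 3 digits = 0, minutes = 43.249; 0 + 43.249/60 = 0.7208167
  E → positive

1. -1.667080, -112.694372
2. 70.904850, -97.167033
3. 0.449953, 0.720817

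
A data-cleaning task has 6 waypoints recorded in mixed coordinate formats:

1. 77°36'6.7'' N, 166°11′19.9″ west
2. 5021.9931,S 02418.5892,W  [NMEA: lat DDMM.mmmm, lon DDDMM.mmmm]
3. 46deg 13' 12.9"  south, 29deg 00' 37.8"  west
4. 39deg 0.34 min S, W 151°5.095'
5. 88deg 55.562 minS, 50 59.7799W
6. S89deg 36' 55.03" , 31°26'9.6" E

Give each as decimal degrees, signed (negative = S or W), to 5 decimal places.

Point 1:
  φ: 36′ + 6.7″ = 36.11167′; 77 + 36.11167/60 = 77.601861
  N ⇒ keep positive
  Lon: 11′ + 19.9″ = 11.33167′; 166 + 11.33167/60 = 166.188861
  hemisphere W, so the sign is −
Point 2:
  φ: split at 2 digits → 50° and 21.9931′; 50 + 21.9931/60 = 50.366552
  S ⇒ negate
  λ: degrees = first 3 digits = 24, minutes = 18.5892; 24 + 18.5892/60 = 24.309820
  W → negative
Point 3:
  Latitude: 46° + 13/60 + 12.9/3600 = 46 + 0.216667 + 0.003583 = 46.220250
  S → negative
  Lon: 29 + 0/60 + 37.8/3600 = 29.010500
  hemisphere W, so the sign is −
Point 4:
  φ: 39 + 0.34/60 = 39.005667
  S ⇒ negate
  Longitude: 5.095′ = 0.084917°; total 151.084917
  W ⇒ negate
Point 5:
  Latitude: 55.562′ = 0.926033°; total 88.926033
  hemisphere S, so the sign is −
  Lon: 50 + 59.7799/60 = 50.996332
  hemisphere W, so the sign is −
Point 6:
  φ: 36′ + 55.03″ = 36.91717′; 89 + 36.91717/60 = 89.615286
  S ⇒ negate
  λ: 31° + 26/60 + 9.6/3600 = 31 + 0.433333 + 0.002667 = 31.436000
  E ⇒ keep positive

1. 77.60186, -166.18886
2. -50.36655, -24.30982
3. -46.22025, -29.01050
4. -39.00567, -151.08492
5. -88.92603, -50.99633
6. -89.61529, 31.43600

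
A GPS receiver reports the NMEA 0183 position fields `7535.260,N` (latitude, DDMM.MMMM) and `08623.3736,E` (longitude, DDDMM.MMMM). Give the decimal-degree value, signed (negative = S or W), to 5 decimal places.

75.58767, 86.38956

Latitude: degrees = first 2 digits = 75, minutes = 35.26; 75 + 35.26/60 = 75.587667
N → positive
Longitude: degrees = first 3 digits = 86, minutes = 23.3736; 86 + 23.3736/60 = 86.389560
E → positive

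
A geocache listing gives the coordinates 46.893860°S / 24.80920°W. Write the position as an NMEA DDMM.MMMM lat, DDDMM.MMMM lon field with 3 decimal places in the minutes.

4653.632,S / 02448.552,W

Latitude: fractional part 0.893860 → 53.63160 minutes
Longitude: minutes = (24.809200 − 24) × 60 = 48.55200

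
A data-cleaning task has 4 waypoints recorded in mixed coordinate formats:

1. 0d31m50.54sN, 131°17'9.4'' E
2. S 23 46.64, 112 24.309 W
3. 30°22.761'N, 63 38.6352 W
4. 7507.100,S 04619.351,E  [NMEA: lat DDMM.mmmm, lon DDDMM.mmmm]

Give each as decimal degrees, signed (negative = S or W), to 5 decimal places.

Point 1:
  Latitude: 0 + 31/60 + 50.54/3600 = 0.530706
  N → positive
  λ: 131° + 17/60 + 9.4/3600 = 131 + 0.283333 + 0.002611 = 131.285944
  E → positive
Point 2:
  Lat: 23 + 46.64/60 = 23.777333
  S ⇒ negate
  Lon: 112 + 24.309/60 = 112.405150
  W ⇒ negate
Point 3:
  φ: 22.761′ = 0.379350°; total 30.379350
  N → positive
  Lon: 63 + 38.6352/60 = 63.643920
  W ⇒ negate
Point 4:
  φ: degrees = first 2 digits = 75, minutes = 7.1; 75 + 7.1/60 = 75.118333
  hemisphere S, so the sign is −
  Lon: split at 3 digits → 046° and 19.351′; 46 + 19.351/60 = 46.322517
  E → positive

1. 0.53071, 131.28594
2. -23.77733, -112.40515
3. 30.37935, -63.64392
4. -75.11833, 46.32252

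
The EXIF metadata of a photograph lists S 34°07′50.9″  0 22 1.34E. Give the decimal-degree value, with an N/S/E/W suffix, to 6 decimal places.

Lat: 7′ + 50.9″ = 7.84833′; 34 + 7.84833/60 = 34.1308056
Lon: 0 + 22/60 + 1.34/3600 = 0.3670389

34.130806° S, 0.367039° E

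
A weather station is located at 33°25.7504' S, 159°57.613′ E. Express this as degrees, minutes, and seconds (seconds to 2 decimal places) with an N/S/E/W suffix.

Latitude: 25.75040′ → 25′ and 0.75040 × 60 = 45.0240″
Longitude: 57.61300′ → 57′ and 0.61300 × 60 = 36.7800″

33°25′45.02″ S, 159°57′36.78″ E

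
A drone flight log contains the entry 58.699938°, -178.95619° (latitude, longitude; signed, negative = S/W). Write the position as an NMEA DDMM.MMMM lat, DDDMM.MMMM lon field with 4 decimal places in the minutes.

5841.9963,N / 17857.3714,W

Lat: 58° + 0.699938 × 60 = 58° 41.996280′
Longitude is negative → W; |value| = 178.956190
Longitude: 178° + 0.956190 × 60 = 178° 57.371400′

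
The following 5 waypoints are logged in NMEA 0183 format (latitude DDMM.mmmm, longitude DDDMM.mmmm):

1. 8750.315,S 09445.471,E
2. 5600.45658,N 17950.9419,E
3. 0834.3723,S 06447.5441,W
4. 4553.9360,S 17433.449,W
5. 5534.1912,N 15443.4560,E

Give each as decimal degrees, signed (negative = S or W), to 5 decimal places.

1. -87.83858, 94.75785
2. 56.00761, 179.84903
3. -8.57287, -64.79240
4. -45.89893, -174.55748
5. 55.56985, 154.72427

Point 1:
  Latitude: split at 2 digits → 87° and 50.315′; 87 + 50.315/60 = 87.838583
  hemisphere S, so the sign is −
  λ: degrees = first 3 digits = 94, minutes = 45.471; 94 + 45.471/60 = 94.757850
  E ⇒ keep positive
Point 2:
  φ: degrees = first 2 digits = 56, minutes = 0.45658; 56 + 0.45658/60 = 56.007610
  N → positive
  Longitude: split at 3 digits → 179° and 50.9419′; 179 + 50.9419/60 = 179.849032
  E ⇒ keep positive
Point 3:
  φ: split at 2 digits → 08° and 34.3723′; 8 + 34.3723/60 = 8.572872
  hemisphere S, so the sign is −
  Longitude: degrees = first 3 digits = 64, minutes = 47.5441; 64 + 47.5441/60 = 64.792402
  hemisphere W, so the sign is −
Point 4:
  Lat: split at 2 digits → 45° and 53.936′; 45 + 53.936/60 = 45.898933
  S → negative
  Longitude: split at 3 digits → 174° and 33.449′; 174 + 33.449/60 = 174.557483
  W ⇒ negate
Point 5:
  φ: degrees = first 2 digits = 55, minutes = 34.1912; 55 + 34.1912/60 = 55.569853
  N → positive
  λ: degrees = first 3 digits = 154, minutes = 43.456; 154 + 43.456/60 = 154.724267
  E ⇒ keep positive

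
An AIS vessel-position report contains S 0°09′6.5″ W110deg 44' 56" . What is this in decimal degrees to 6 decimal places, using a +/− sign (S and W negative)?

-0.151806, -110.748889

Latitude: 0° + 9/60 + 6.5/3600 = 0 + 0.150000 + 0.001806 = 0.1518056
S ⇒ negate
Lon: 110 + 44/60 + 56/3600 = 110.7488889
hemisphere W, so the sign is −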